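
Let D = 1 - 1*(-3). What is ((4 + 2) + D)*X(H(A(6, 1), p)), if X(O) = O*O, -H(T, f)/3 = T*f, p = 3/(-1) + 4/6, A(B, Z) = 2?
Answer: 1960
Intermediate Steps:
p = -7/3 (p = 3*(-1) + 4*(1/6) = -3 + 2/3 = -7/3 ≈ -2.3333)
H(T, f) = -3*T*f
D = 4 (D = 1 + 3 = 4)
X(O) = O**2
((4 + 2) + D)*X(H(A(6, 1), p)) = ((4 + 2) + 4)*(-3*2*(-7/3))**2 = (6 + 4)*14**2 = 10*196 = 1960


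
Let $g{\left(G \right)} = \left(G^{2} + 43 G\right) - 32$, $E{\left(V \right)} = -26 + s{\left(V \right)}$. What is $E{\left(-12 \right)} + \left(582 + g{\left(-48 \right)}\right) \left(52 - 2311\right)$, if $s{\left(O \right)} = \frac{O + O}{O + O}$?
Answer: $-1784635$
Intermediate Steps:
$s{\left(O \right)} = 1$ ($s{\left(O \right)} = \frac{2 O}{2 O} = 2 O \frac{1}{2 O} = 1$)
$E{\left(V \right)} = -25$ ($E{\left(V \right)} = -26 + 1 = -25$)
$g{\left(G \right)} = -32 + G^{2} + 43 G$
$E{\left(-12 \right)} + \left(582 + g{\left(-48 \right)}\right) \left(52 - 2311\right) = -25 + \left(582 + \left(-32 + \left(-48\right)^{2} + 43 \left(-48\right)\right)\right) \left(52 - 2311\right) = -25 + \left(582 - -208\right) \left(-2259\right) = -25 + \left(582 + 208\right) \left(-2259\right) = -25 + 790 \left(-2259\right) = -25 - 1784610 = -1784635$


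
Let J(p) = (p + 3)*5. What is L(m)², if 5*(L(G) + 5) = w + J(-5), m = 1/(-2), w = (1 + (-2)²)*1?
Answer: 36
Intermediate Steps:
J(p) = 15 + 5*p (J(p) = (3 + p)*5 = 15 + 5*p)
w = 5 (w = (1 + 4)*1 = 5*1 = 5)
m = -½ (m = 1*(-½) = -½ ≈ -0.50000)
L(G) = -6 (L(G) = -5 + (5 + (15 + 5*(-5)))/5 = -5 + (5 + (15 - 25))/5 = -5 + (5 - 10)/5 = -5 + (⅕)*(-5) = -5 - 1 = -6)
L(m)² = (-6)² = 36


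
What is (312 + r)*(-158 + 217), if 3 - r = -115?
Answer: 25370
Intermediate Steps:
r = 118 (r = 3 - 1*(-115) = 3 + 115 = 118)
(312 + r)*(-158 + 217) = (312 + 118)*(-158 + 217) = 430*59 = 25370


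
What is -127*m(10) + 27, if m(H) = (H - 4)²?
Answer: -4545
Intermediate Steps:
m(H) = (-4 + H)²
-127*m(10) + 27 = -127*(-4 + 10)² + 27 = -127*6² + 27 = -127*36 + 27 = -4572 + 27 = -4545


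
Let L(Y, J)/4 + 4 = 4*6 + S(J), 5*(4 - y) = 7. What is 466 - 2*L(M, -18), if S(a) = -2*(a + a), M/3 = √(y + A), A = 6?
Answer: -270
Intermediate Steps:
y = 13/5 (y = 4 - ⅕*7 = 4 - 7/5 = 13/5 ≈ 2.6000)
M = 3*√215/5 (M = 3*√(13/5 + 6) = 3*√(43/5) = 3*(√215/5) = 3*√215/5 ≈ 8.7977)
S(a) = -4*a
L(Y, J) = 80 - 16*J (L(Y, J) = -16 + 4*(4*6 - 4*J) = -16 + 4*(24 - 4*J) = -16 + (96 - 16*J) = 80 - 16*J)
466 - 2*L(M, -18) = 466 - 2*(80 - 16*(-18)) = 466 - 2*(80 + 288) = 466 - 2*368 = 466 - 736 = -270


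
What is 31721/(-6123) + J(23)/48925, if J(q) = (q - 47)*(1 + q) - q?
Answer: -1555617602/299567775 ≈ -5.1929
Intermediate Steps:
J(q) = -q + (1 + q)*(-47 + q) (J(q) = (-47 + q)*(1 + q) - q = (1 + q)*(-47 + q) - q = -q + (1 + q)*(-47 + q))
31721/(-6123) + J(23)/48925 = 31721/(-6123) + (-47 + 23² - 47*23)/48925 = 31721*(-1/6123) + (-47 + 529 - 1081)*(1/48925) = -31721/6123 - 599*1/48925 = -31721/6123 - 599/48925 = -1555617602/299567775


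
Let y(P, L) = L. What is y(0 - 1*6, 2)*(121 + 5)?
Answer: 252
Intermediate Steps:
y(0 - 1*6, 2)*(121 + 5) = 2*(121 + 5) = 2*126 = 252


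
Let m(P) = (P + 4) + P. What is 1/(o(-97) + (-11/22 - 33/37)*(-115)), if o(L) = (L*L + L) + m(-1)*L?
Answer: 74/686577 ≈ 0.00010778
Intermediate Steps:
m(P) = 4 + 2*P (m(P) = (4 + P) + P = 4 + 2*P)
o(L) = L² + 3*L (o(L) = (L*L + L) + (4 + 2*(-1))*L = (L² + L) + (4 - 2)*L = (L + L²) + 2*L = L² + 3*L)
1/(o(-97) + (-11/22 - 33/37)*(-115)) = 1/(-97*(3 - 97) + (-11/22 - 33/37)*(-115)) = 1/(-97*(-94) + (-11*1/22 - 33*1/37)*(-115)) = 1/(9118 + (-½ - 33/37)*(-115)) = 1/(9118 - 103/74*(-115)) = 1/(9118 + 11845/74) = 1/(686577/74) = 74/686577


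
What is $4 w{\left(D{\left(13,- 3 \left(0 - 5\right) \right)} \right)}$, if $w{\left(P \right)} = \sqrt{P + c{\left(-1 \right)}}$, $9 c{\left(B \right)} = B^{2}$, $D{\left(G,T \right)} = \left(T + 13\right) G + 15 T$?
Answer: $\frac{4 \sqrt{5302}}{3} \approx 97.086$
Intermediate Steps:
$D{\left(G,T \right)} = 15 T + G \left(13 + T\right)$ ($D{\left(G,T \right)} = \left(13 + T\right) G + 15 T = G \left(13 + T\right) + 15 T = 15 T + G \left(13 + T\right)$)
$c{\left(B \right)} = \frac{B^{2}}{9}$
$w{\left(P \right)} = \sqrt{\frac{1}{9} + P}$ ($w{\left(P \right)} = \sqrt{P + \frac{\left(-1\right)^{2}}{9}} = \sqrt{P + \frac{1}{9} \cdot 1} = \sqrt{P + \frac{1}{9}} = \sqrt{\frac{1}{9} + P}$)
$4 w{\left(D{\left(13,- 3 \left(0 - 5\right) \right)} \right)} = 4 \frac{\sqrt{1 + 9 \left(13 \cdot 13 + 15 \left(- 3 \left(0 - 5\right)\right) + 13 \left(- 3 \left(0 - 5\right)\right)\right)}}{3} = 4 \frac{\sqrt{1 + 9 \left(169 + 15 \left(\left(-3\right) \left(-5\right)\right) + 13 \left(\left(-3\right) \left(-5\right)\right)\right)}}{3} = 4 \frac{\sqrt{1 + 9 \left(169 + 15 \cdot 15 + 13 \cdot 15\right)}}{3} = 4 \frac{\sqrt{1 + 9 \left(169 + 225 + 195\right)}}{3} = 4 \frac{\sqrt{1 + 9 \cdot 589}}{3} = 4 \frac{\sqrt{1 + 5301}}{3} = 4 \frac{\sqrt{5302}}{3} = \frac{4 \sqrt{5302}}{3}$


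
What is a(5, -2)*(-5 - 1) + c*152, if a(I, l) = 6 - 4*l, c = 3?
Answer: 372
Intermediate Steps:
a(5, -2)*(-5 - 1) + c*152 = (6 - 4*(-2))*(-5 - 1) + 3*152 = (6 + 8)*(-6) + 456 = 14*(-6) + 456 = -84 + 456 = 372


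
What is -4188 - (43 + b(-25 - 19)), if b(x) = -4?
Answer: -4227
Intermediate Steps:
-4188 - (43 + b(-25 - 19)) = -4188 - (43 - 4) = -4188 - 1*39 = -4188 - 39 = -4227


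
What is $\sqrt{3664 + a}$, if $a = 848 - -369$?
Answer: $\sqrt{4881} \approx 69.864$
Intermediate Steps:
$a = 1217$ ($a = 848 + 369 = 1217$)
$\sqrt{3664 + a} = \sqrt{3664 + 1217} = \sqrt{4881}$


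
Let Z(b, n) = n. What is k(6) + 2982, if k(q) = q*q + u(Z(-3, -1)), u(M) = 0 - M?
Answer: 3019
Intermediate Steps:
u(M) = -M
k(q) = 1 + q² (k(q) = q*q - 1*(-1) = q² + 1 = 1 + q²)
k(6) + 2982 = (1 + 6²) + 2982 = (1 + 36) + 2982 = 37 + 2982 = 3019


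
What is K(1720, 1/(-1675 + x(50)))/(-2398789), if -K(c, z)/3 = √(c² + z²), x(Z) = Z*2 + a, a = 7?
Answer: 3*√7273593241601/3761301152 ≈ 0.0021511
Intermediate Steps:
x(Z) = 7 + 2*Z (x(Z) = Z*2 + 7 = 2*Z + 7 = 7 + 2*Z)
K(c, z) = -3*√(c² + z²)
K(1720, 1/(-1675 + x(50)))/(-2398789) = -3*√(1720² + (1/(-1675 + (7 + 2*50)))²)/(-2398789) = -3*√(2958400 + (1/(-1675 + (7 + 100)))²)*(-1/2398789) = -3*√(2958400 + (1/(-1675 + 107))²)*(-1/2398789) = -3*√(2958400 + (1/(-1568))²)*(-1/2398789) = -3*√(2958400 + (-1/1568)²)*(-1/2398789) = -3*√(2958400 + 1/2458624)*(-1/2398789) = -3*√7273593241601/1568*(-1/2398789) = 3*√7273593241601/3761301152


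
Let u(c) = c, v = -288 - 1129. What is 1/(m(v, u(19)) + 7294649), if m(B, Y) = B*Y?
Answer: 1/7267726 ≈ 1.3759e-7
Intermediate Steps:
v = -1417
1/(m(v, u(19)) + 7294649) = 1/(-1417*19 + 7294649) = 1/(-26923 + 7294649) = 1/7267726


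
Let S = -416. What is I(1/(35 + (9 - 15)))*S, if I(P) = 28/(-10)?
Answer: 5824/5 ≈ 1164.8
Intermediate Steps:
I(P) = -14/5 (I(P) = 28*(-1/10) = -14/5)
I(1/(35 + (9 - 15)))*S = -14/5*(-416) = 5824/5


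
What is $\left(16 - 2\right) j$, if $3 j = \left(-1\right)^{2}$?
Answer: $\frac{14}{3} \approx 4.6667$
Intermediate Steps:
$j = \frac{1}{3}$ ($j = \frac{\left(-1\right)^{2}}{3} = \frac{1}{3} \cdot 1 = \frac{1}{3} \approx 0.33333$)
$\left(16 - 2\right) j = \left(16 - 2\right) \frac{1}{3} = 14 \cdot \frac{1}{3} = \frac{14}{3}$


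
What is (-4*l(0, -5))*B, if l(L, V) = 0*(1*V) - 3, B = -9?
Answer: -108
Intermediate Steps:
l(L, V) = -3 (l(L, V) = 0*V - 3 = 0 - 3 = -3)
(-4*l(0, -5))*B = -4*(-3)*(-9) = 12*(-9) = -108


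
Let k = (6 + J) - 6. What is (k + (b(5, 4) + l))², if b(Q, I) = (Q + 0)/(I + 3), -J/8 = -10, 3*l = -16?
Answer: 2505889/441 ≈ 5682.3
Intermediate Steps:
l = -16/3 (l = (⅓)*(-16) = -16/3 ≈ -5.3333)
J = 80 (J = -8*(-10) = 80)
k = 80 (k = (6 + 80) - 6 = 86 - 6 = 80)
b(Q, I) = Q/(3 + I)
(k + (b(5, 4) + l))² = (80 + (5/(3 + 4) - 16/3))² = (80 + (5/7 - 16/3))² = (80 - 97/21)² = (1583/21)² = 2505889/441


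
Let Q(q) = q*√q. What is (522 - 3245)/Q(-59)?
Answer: -2723*I*√59/3481 ≈ -6.0086*I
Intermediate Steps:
Q(q) = q^(3/2)
(522 - 3245)/Q(-59) = (522 - 3245)/((-59)^(3/2)) = -2723*I*√59/3481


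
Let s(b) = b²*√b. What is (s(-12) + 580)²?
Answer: 87568 + 334080*I*√3 ≈ 87568.0 + 5.7864e+5*I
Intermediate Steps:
s(b) = b^(5/2)
(s(-12) + 580)² = ((-12)^(5/2) + 580)² = (288*I*√3 + 580)² = (580 + 288*I*√3)²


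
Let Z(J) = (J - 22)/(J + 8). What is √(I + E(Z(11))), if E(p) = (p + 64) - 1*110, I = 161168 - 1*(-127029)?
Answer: √104022302/19 ≈ 536.80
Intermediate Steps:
I = 288197 (I = 161168 + 127029 = 288197)
Z(J) = (-22 + J)/(8 + J)
E(p) = -46 + p (E(p) = (64 + p) - 110 = -46 + p)
√(I + E(Z(11))) = √(288197 + (-46 + (-22 + 11)/(8 + 11))) = √(288197 + (-46 - 11/19)) = √(288197 - 885/19) = √(5474858/19) = √104022302/19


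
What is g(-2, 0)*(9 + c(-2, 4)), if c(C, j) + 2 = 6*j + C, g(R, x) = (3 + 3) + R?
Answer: 116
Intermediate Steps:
g(R, x) = 6 + R
c(C, j) = -2 + C + 6*j (c(C, j) = -2 + (6*j + C) = -2 + (C + 6*j) = -2 + C + 6*j)
g(-2, 0)*(9 + c(-2, 4)) = (6 - 2)*(9 + (-2 - 2 + 6*4)) = 4*(9 + (-2 - 2 + 24)) = 4*(9 + 20) = 4*29 = 116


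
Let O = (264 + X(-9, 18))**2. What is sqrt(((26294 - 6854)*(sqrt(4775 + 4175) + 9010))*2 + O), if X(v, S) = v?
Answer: 15*sqrt(1557217 + 864*sqrt(358)) ≈ 18816.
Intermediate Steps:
O = 65025 (O = (264 - 9)**2 = 255**2 = 65025)
sqrt(((26294 - 6854)*(sqrt(4775 + 4175) + 9010))*2 + O) = sqrt(((26294 - 6854)*(sqrt(4775 + 4175) + 9010))*2 + 65025) = sqrt((19440*(sqrt(8950) + 9010))*2 + 65025) = sqrt((19440*(5*sqrt(358) + 9010))*2 + 65025) = sqrt((19440*(9010 + 5*sqrt(358)))*2 + 65025) = sqrt((175154400 + 97200*sqrt(358))*2 + 65025) = sqrt((350308800 + 194400*sqrt(358)) + 65025) = sqrt(350373825 + 194400*sqrt(358))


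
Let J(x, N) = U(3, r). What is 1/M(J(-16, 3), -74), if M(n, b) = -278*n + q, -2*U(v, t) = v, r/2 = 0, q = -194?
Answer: 1/223 ≈ 0.0044843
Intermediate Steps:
r = 0 (r = 2*0 = 0)
U(v, t) = -v/2
J(x, N) = -3/2 (J(x, N) = -½*3 = -3/2)
M(n, b) = -194 - 278*n (M(n, b) = -278*n - 194 = -194 - 278*n)
1/M(J(-16, 3), -74) = 1/(-194 - 278*(-3/2)) = 1/(-194 + 417) = 1/223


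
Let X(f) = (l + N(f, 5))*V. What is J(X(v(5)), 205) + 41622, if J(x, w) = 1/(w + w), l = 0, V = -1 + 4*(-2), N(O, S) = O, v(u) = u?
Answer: 17065021/410 ≈ 41622.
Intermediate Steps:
V = -9 (V = -1 - 8 = -9)
X(f) = -9*f (X(f) = (0 + f)*(-9) = f*(-9) = -9*f)
J(x, w) = 1/(2*w)
J(X(v(5)), 205) + 41622 = (½)/205 + 41622 = (½)*(1/205) + 41622 = 1/410 + 41622 = 17065021/410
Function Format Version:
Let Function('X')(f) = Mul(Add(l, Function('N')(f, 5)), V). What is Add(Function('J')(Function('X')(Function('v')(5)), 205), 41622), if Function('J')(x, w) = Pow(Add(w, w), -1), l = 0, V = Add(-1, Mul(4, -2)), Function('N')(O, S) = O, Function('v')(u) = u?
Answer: Rational(17065021, 410) ≈ 41622.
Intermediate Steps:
V = -9 (V = Add(-1, -8) = -9)
Function('X')(f) = Mul(-9, f) (Function('X')(f) = Mul(Add(0, f), -9) = Mul(f, -9) = Mul(-9, f))
Function('J')(x, w) = Mul(Rational(1, 2), Pow(w, -1)) (Function('J')(x, w) = Pow(Mul(2, w), -1) = Mul(Rational(1, 2), Pow(w, -1)))
Add(Function('J')(Function('X')(Function('v')(5)), 205), 41622) = Add(Mul(Rational(1, 2), Pow(205, -1)), 41622) = Add(Mul(Rational(1, 2), Rational(1, 205)), 41622) = Add(Rational(1, 410), 41622) = Rational(17065021, 410)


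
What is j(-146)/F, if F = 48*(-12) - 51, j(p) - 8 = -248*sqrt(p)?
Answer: -8/627 + 248*I*sqrt(146)/627 ≈ -0.012759 + 4.7793*I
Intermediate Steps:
j(p) = 8 - 248*sqrt(p)
F = -627 (F = -576 - 51 = -627)
j(-146)/F = (8 - 248*I*sqrt(146))/(-627) = (8 - 248*I*sqrt(146))*(-1/627) = -8/627 + 248*I*sqrt(146)/627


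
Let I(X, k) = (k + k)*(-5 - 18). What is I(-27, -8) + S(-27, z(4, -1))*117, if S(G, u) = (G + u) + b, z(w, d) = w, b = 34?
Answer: 1655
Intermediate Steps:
I(X, k) = -46*k (I(X, k) = (2*k)*(-23) = -46*k)
S(G, u) = 34 + G + u (S(G, u) = (G + u) + 34 = 34 + G + u)
I(-27, -8) + S(-27, z(4, -1))*117 = -46*(-8) + (34 - 27 + 4)*117 = 368 + 11*117 = 368 + 1287 = 1655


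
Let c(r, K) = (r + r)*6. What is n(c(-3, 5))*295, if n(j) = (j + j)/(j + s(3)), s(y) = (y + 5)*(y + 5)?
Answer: -5310/7 ≈ -758.57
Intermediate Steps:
c(r, K) = 12*r (c(r, K) = (2*r)*6 = 12*r)
s(y) = (5 + y)² (s(y) = (5 + y)*(5 + y) = (5 + y)²)
n(j) = 2*j/(64 + j) (n(j) = (j + j)/(j + (5 + 3)²) = (2*j)/(j + 8²) = (2*j)/(j + 64) = (2*j)/(64 + j) = 2*j/(64 + j))
n(c(-3, 5))*295 = (2*(12*(-3))/(64 + 12*(-3)))*295 = (2*(-36)/(64 - 36))*295 = (2*(-36)/28)*295 = (2*(-36)*(1/28))*295 = -18/7*295 = -5310/7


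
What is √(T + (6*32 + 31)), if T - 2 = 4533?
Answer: √4758 ≈ 68.978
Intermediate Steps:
T = 4535 (T = 2 + 4533 = 4535)
√(T + (6*32 + 31)) = √(4535 + (6*32 + 31)) = √(4535 + (192 + 31)) = √(4535 + 223) = √4758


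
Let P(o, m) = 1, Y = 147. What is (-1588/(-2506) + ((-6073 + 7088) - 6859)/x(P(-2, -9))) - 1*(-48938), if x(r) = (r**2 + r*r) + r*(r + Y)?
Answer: 1531782278/31325 ≈ 48900.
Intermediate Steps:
x(r) = 2*r**2 + r*(147 + r) (x(r) = (r**2 + r*r) + r*(r + 147) = (r**2 + r**2) + r*(147 + r) = 2*r**2 + r*(147 + r))
(-1588/(-2506) + ((-6073 + 7088) - 6859)/x(P(-2, -9))) - 1*(-48938) = (-1588/(-2506) + ((-6073 + 7088) - 6859)/((3*1*(49 + 1)))) - 1*(-48938) = (-1588*(-1/2506) + (1015 - 6859)/((3*1*50))) + 48938 = (794/1253 - 5844/150) + 48938 = (794/1253 - 5844*1/150) + 48938 = (794/1253 - 974/25) + 48938 = -1200572/31325 + 48938 = 1531782278/31325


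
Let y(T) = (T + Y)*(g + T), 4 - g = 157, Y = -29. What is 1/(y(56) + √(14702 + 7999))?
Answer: -873/2278820 - √22701/6836460 ≈ -0.00040513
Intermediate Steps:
g = -153 (g = 4 - 1*157 = 4 - 157 = -153)
y(T) = (-153 + T)*(-29 + T) (y(T) = (T - 29)*(-153 + T) = (-29 + T)*(-153 + T) = (-153 + T)*(-29 + T))
1/(y(56) + √(14702 + 7999)) = 1/((4437 + 56² - 182*56) + √(14702 + 7999)) = 1/((4437 + 3136 - 10192) + √22701) = 1/(-2619 + √22701)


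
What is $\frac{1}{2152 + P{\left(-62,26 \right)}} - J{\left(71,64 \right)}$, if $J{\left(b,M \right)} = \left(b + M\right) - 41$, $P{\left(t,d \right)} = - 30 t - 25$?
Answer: $- \frac{374777}{3987} \approx -94.0$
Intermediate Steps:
$P{\left(t,d \right)} = -25 - 30 t$
$J{\left(b,M \right)} = -41 + M + b$ ($J{\left(b,M \right)} = \left(M + b\right) - 41 = -41 + M + b$)
$\frac{1}{2152 + P{\left(-62,26 \right)}} - J{\left(71,64 \right)} = \frac{1}{2152 - -1835} - \left(-41 + 64 + 71\right) = \frac{1}{2152 + \left(-25 + 1860\right)} - 94 = \frac{1}{2152 + 1835} - 94 = \frac{1}{3987} - 94 = - \frac{374777}{3987}$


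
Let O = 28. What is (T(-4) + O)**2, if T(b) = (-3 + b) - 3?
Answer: 324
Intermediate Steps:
T(b) = -6 + b
(T(-4) + O)**2 = ((-6 - 4) + 28)**2 = (-10 + 28)**2 = 18**2 = 324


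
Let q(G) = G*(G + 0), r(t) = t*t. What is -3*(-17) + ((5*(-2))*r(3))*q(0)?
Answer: 51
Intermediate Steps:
r(t) = t²
q(G) = G² (q(G) = G*G = G²)
-3*(-17) + ((5*(-2))*r(3))*q(0) = -3*(-17) + ((5*(-2))*3²)*0² = 51 - 10*9*0 = 51 - 90*0 = 51 + 0 = 51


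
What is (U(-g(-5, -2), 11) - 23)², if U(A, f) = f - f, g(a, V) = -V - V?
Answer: 529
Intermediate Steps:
g(a, V) = -2*V
U(A, f) = 0
(U(-g(-5, -2), 11) - 23)² = (0 - 23)² = (-23)² = 529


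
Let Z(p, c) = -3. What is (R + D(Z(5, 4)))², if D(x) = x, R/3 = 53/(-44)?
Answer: 84681/1936 ≈ 43.740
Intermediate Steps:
R = -159/44 (R = 3*(53/(-44)) = 3*(53*(-1/44)) = 3*(-53/44) = -159/44 ≈ -3.6136)
(R + D(Z(5, 4)))² = (-159/44 - 3)² = (-291/44)² = 84681/1936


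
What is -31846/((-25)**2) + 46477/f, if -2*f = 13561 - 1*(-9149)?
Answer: -78131891/1419375 ≈ -55.047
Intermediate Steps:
f = -11355 (f = -(13561 - 1*(-9149))/2 = -(13561 + 9149)/2 = -1/2*22710 = -11355)
-31846/((-25)**2) + 46477/f = -31846/((-25)**2) + 46477/(-11355) = -31846/625 + 46477*(-1/11355) = -31846*1/625 - 46477/11355 = -31846/625 - 46477/11355 = -78131891/1419375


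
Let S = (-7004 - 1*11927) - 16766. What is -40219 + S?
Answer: -75916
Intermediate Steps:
S = -35697 (S = (-7004 - 11927) - 16766 = -18931 - 16766 = -35697)
-40219 + S = -40219 - 35697 = -75916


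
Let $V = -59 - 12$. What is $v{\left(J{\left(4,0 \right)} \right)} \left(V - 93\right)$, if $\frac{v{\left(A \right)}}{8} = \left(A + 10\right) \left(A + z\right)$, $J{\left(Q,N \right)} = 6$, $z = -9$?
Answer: $62976$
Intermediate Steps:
$v{\left(A \right)} = 8 \left(-9 + A\right) \left(10 + A\right)$ ($v{\left(A \right)} = 8 \left(A + 10\right) \left(A - 9\right) = 8 \left(10 + A\right) \left(-9 + A\right) = 8 \left(-9 + A\right) \left(10 + A\right)$)
$V = -71$ ($V = -59 - 12 = -71$)
$v{\left(J{\left(4,0 \right)} \right)} \left(V - 93\right) = \left(-720 + 8 \cdot 6 + 8 \cdot 6^{2}\right) \left(-71 - 93\right) = \left(-720 + 48 + 8 \cdot 36\right) \left(-164\right) = \left(-720 + 48 + 288\right) \left(-164\right) = \left(-384\right) \left(-164\right) = 62976$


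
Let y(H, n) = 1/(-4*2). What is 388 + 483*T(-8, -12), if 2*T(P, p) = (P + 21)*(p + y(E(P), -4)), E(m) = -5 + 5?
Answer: -602855/16 ≈ -37678.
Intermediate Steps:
E(m) = 0
y(H, n) = -⅛ (y(H, n) = 1/(-8) = -⅛)
T(P, p) = (21 + P)*(-⅛ + p)/2 (T(P, p) = ((P + 21)*(p - ⅛))/2 = ((21 + P)*(-⅛ + p))/2 = (21 + P)*(-⅛ + p)/2)
388 + 483*T(-8, -12) = 388 + 483*(-21/16 - 1/16*(-8) + (21/2)*(-12) + (½)*(-8)*(-12)) = 388 + 483*(-21/16 + ½ - 126 + 48) = 388 + 483*(-1261/16) = 388 - 609063/16 = -602855/16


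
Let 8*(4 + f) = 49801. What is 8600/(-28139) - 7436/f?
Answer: -2101946232/1400449891 ≈ -1.5009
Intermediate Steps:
f = 49769/8 (f = -4 + (⅛)*49801 = -4 + 49801/8 = 49769/8 ≈ 6221.1)
8600/(-28139) - 7436/f = 8600/(-28139) - 7436/49769/8 = 8600*(-1/28139) - 7436*8/49769 = -8600/28139 - 59488/49769 = -2101946232/1400449891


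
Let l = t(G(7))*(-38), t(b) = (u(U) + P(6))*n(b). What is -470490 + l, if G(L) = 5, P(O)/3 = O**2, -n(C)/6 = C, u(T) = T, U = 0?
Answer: -347370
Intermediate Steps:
n(C) = -6*C
P(O) = 3*O**2
t(b) = -648*b (t(b) = (0 + 3*6**2)*(-6*b) = (0 + 3*36)*(-6*b) = (0 + 108)*(-6*b) = 108*(-6*b) = -648*b)
l = 123120 (l = -648*5*(-38) = -3240*(-38) = 123120)
-470490 + l = -470490 + 123120 = -347370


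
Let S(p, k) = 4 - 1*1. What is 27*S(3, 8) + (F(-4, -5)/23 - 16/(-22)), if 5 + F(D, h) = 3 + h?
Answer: 20600/253 ≈ 81.423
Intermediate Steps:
S(p, k) = 3 (S(p, k) = 4 - 1 = 3)
F(D, h) = -2 + h (F(D, h) = -5 + (3 + h) = -2 + h)
27*S(3, 8) + (F(-4, -5)/23 - 16/(-22)) = 27*3 + ((-2 - 5)/23 - 16/(-22)) = 81 + (-7*1/23 - 16*(-1/22)) = 81 + (-7/23 + 8/11) = 81 + 107/253 = 20600/253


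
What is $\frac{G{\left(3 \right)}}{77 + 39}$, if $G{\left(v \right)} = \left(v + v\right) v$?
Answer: $\frac{9}{58} \approx 0.15517$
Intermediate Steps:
$G{\left(v \right)} = 2 v^{2}$ ($G{\left(v \right)} = 2 v v = 2 v^{2}$)
$\frac{G{\left(3 \right)}}{77 + 39} = \frac{2 \cdot 3^{2}}{77 + 39} = \frac{2 \cdot 9}{116} = 18 \cdot \frac{1}{116} = \frac{9}{58}$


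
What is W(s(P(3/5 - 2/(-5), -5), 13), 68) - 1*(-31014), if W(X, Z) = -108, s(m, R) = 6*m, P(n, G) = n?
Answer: 30906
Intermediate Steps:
W(s(P(3/5 - 2/(-5), -5), 13), 68) - 1*(-31014) = -108 - 1*(-31014) = -108 + 31014 = 30906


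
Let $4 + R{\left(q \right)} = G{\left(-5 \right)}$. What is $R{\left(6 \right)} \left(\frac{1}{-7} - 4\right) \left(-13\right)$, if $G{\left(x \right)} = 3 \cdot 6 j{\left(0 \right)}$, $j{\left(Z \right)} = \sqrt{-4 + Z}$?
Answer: $- \frac{1508}{7} + \frac{13572 i}{7} \approx -215.43 + 1938.9 i$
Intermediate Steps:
$G{\left(x \right)} = 36 i$ ($G{\left(x \right)} = 3 \cdot 6 \sqrt{-4 + 0} = 18 \sqrt{-4} = 18 \cdot 2 i = 36 i$)
$R{\left(q \right)} = -4 + 36 i$
$R{\left(6 \right)} \left(\frac{1}{-7} - 4\right) \left(-13\right) = \left(-4 + 36 i\right) \left(\frac{1}{-7} - 4\right) \left(-13\right) = \left(-4 + 36 i\right) \left(- \frac{1}{7} - 4\right) \left(-13\right) = \left(-4 + 36 i\right) \left(\left(- \frac{29}{7}\right) \left(-13\right)\right) = \left(-4 + 36 i\right) \frac{377}{7} = - \frac{1508}{7} + \frac{13572 i}{7}$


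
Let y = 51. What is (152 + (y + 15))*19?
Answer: 4142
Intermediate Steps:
(152 + (y + 15))*19 = (152 + (51 + 15))*19 = (152 + 66)*19 = 218*19 = 4142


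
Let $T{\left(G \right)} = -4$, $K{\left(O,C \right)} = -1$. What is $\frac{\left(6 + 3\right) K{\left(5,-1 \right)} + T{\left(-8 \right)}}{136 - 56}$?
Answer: $- \frac{13}{80} \approx -0.1625$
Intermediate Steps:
$\frac{\left(6 + 3\right) K{\left(5,-1 \right)} + T{\left(-8 \right)}}{136 - 56} = \frac{\left(6 + 3\right) \left(-1\right) - 4}{136 - 56} = \frac{9 \left(-1\right) - 4}{80} = \frac{-9 - 4}{80} = \frac{1}{80} \left(-13\right) = - \frac{13}{80}$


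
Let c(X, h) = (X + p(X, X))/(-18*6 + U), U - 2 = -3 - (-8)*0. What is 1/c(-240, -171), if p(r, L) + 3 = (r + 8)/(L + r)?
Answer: 6540/14551 ≈ 0.44945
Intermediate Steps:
p(r, L) = -3 + (8 + r)/(L + r) (p(r, L) = -3 + (r + 8)/(L + r) = -3 + (8 + r)/(L + r))
U = -1 (U = 2 + (-3 - (-8)*0) = 2 + (-3 - 4*0) = 2 + (-3 + 0) = 2 - 3 = -1)
c(X, h) = -X/109 - (8 - 5*X)/(218*X) (c(X, h) = (X + (8 - 3*X - 2*X)/(X + X))/(-18*6 - 1) = (X + (8 - 5*X)/((2*X)))/(-108 - 1) = (X + (1/(2*X))*(8 - 5*X))/(-109) = (X + (8 - 5*X)/(2*X))*(-1/109) = -X/109 - (8 - 5*X)/(218*X))
1/c(-240, -171) = 1/(5/218 - 4/109/(-240) - 1/109*(-240)) = 1/(5/218 - 4/109*(-1/240) + 240/109) = 1/(5/218 + 1/6540 + 240/109) = 1/(14551/6540) = 6540/14551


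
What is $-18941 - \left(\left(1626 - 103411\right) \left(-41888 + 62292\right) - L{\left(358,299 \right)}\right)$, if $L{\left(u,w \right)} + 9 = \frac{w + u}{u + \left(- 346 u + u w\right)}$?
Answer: $\frac{34200778464263}{16468} \approx 2.0768 \cdot 10^{9}$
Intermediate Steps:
$L{\left(u,w \right)} = -9 + \frac{u + w}{- 345 u + u w}$ ($L{\left(u,w \right)} = -9 + \frac{w + u}{u + \left(- 346 u + u w\right)} = -9 + \frac{u + w}{- 345 u + u w}$)
$-18941 - \left(\left(1626 - 103411\right) \left(-41888 + 62292\right) - L{\left(358,299 \right)}\right) = -18941 - \left(\left(1626 - 103411\right) \left(-41888 + 62292\right) - \frac{299 + 3106 \cdot 358 - 3222 \cdot 299}{358 \left(-345 + 299\right)}\right) = -18941 - \left(\left(-101785\right) 20404 - \frac{299 + 1111948 - 963378}{358 \left(-46\right)}\right) = -18941 - \left(-2076821140 - \frac{1}{358} \left(- \frac{1}{46}\right) 148869\right) = -18941 - \left(-2076821140 - - \frac{148869}{16468}\right) = -18941 - \left(-2076821140 + \frac{148869}{16468}\right) = -18941 - - \frac{34201090384651}{16468} = -18941 + \frac{34201090384651}{16468} = \frac{34200778464263}{16468}$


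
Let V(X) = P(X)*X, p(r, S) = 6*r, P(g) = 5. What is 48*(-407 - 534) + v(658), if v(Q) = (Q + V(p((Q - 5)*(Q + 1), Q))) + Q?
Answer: 12865958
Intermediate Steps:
V(X) = 5*X
v(Q) = 2*Q + 30*(1 + Q)*(-5 + Q) (v(Q) = (Q + 5*(6*((Q - 5)*(Q + 1)))) + Q = (Q + 5*(6*((-5 + Q)*(1 + Q)))) + Q = (Q + 5*(6*((1 + Q)*(-5 + Q)))) + Q = (Q + 5*(6*(1 + Q)*(-5 + Q))) + Q = (Q + 30*(1 + Q)*(-5 + Q)) + Q = 2*Q + 30*(1 + Q)*(-5 + Q))
48*(-407 - 534) + v(658) = 48*(-407 - 534) + (-150 - 118*658 + 30*658**2) = 48*(-941) + (-150 - 77644 + 30*432964) = -45168 + (-150 - 77644 + 12988920) = -45168 + 12911126 = 12865958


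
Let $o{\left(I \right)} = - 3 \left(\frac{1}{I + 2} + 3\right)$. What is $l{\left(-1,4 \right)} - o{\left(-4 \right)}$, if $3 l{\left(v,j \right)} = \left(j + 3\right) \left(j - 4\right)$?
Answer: $\frac{15}{2} \approx 7.5$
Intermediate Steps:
$o{\left(I \right)} = -9 - \frac{3}{2 + I}$ ($o{\left(I \right)} = - 3 \left(\frac{1}{2 + I} + 3\right) = - 3 \left(3 + \frac{1}{2 + I}\right) = -9 - \frac{3}{2 + I}$)
$l{\left(v,j \right)} = \frac{\left(-4 + j\right) \left(3 + j\right)}{3}$ ($l{\left(v,j \right)} = \frac{\left(j + 3\right) \left(j - 4\right)}{3} = \frac{\left(3 + j\right) \left(-4 + j\right)}{3} = \frac{\left(-4 + j\right) \left(3 + j\right)}{3}$)
$l{\left(-1,4 \right)} - o{\left(-4 \right)} = \left(-4 - \frac{4}{3} + \frac{4^{2}}{3}\right) - \frac{3 \left(-7 - -12\right)}{2 - 4} = \left(-4 - \frac{4}{3} + \frac{1}{3} \cdot 16\right) - \frac{3 \left(-7 + 12\right)}{-2} = \left(-4 - \frac{4}{3} + \frac{16}{3}\right) - 3 \left(- \frac{1}{2}\right) 5 = 0 - - \frac{15}{2} = 0 + \frac{15}{2} = \frac{15}{2}$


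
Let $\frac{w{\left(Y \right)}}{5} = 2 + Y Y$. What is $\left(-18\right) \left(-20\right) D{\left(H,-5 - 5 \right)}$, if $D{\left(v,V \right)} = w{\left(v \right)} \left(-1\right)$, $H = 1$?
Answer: $-5400$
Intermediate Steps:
$w{\left(Y \right)} = 10 + 5 Y^{2}$ ($w{\left(Y \right)} = 5 \left(2 + Y Y\right) = 5 \left(2 + Y^{2}\right) = 10 + 5 Y^{2}$)
$D{\left(v,V \right)} = -10 - 5 v^{2}$ ($D{\left(v,V \right)} = \left(10 + 5 v^{2}\right) \left(-1\right) = -10 - 5 v^{2}$)
$\left(-18\right) \left(-20\right) D{\left(H,-5 - 5 \right)} = \left(-18\right) \left(-20\right) \left(-10 - 5 \cdot 1^{2}\right) = 360 \left(-10 - 5\right) = 360 \left(-15\right) = -5400$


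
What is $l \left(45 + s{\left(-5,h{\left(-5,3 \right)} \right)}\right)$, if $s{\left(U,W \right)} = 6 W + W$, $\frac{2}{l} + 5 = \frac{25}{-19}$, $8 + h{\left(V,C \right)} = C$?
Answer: $- \frac{19}{6} \approx -3.1667$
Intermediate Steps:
$h{\left(V,C \right)} = -8 + C$
$l = - \frac{19}{60}$ ($l = \frac{2}{-5 + \frac{25}{-19}} = \frac{2}{-5 + 25 \left(- \frac{1}{19}\right)} = \frac{2}{-5 - \frac{25}{19}} = \frac{2}{- \frac{120}{19}} = 2 \left(- \frac{19}{120}\right) = - \frac{19}{60} \approx -0.31667$)
$s{\left(U,W \right)} = 7 W$
$l \left(45 + s{\left(-5,h{\left(-5,3 \right)} \right)}\right) = - \frac{19 \left(45 + 7 \left(-8 + 3\right)\right)}{60} = - \frac{19 \left(45 + 7 \left(-5\right)\right)}{60} = - \frac{19 \left(45 - 35\right)}{60} = \left(- \frac{19}{60}\right) 10 = - \frac{19}{6}$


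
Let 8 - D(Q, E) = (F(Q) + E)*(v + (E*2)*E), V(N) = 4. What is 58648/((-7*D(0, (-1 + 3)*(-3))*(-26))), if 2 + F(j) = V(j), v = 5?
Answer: 7331/7189 ≈ 1.0198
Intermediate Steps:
F(j) = 2 (F(j) = -2 + 4 = 2)
D(Q, E) = 8 - (2 + E)*(5 + 2*E²) (D(Q, E) = 8 - (2 + E)*(5 + (E*2)*E) = 8 - (2 + E)*(5 + (2*E)*E) = 8 - (2 + E)*(5 + 2*E²))
58648/((-7*D(0, (-1 + 3)*(-3))*(-26))) = 58648/((-7*(-2 - 5*(-1 + 3)*(-3) - 4*9*(-1 + 3)² - 2*(-27*(-1 + 3)³))*(-26))) = 58648/((-7*(-2 - 10*(-3) - 4*(2*(-3))² - 2*(2*(-3))³)*(-26))) = 58648/((-7*(-2 - 5*(-6) - 4*(-6)² - 2*(-6)³)*(-26))) = 58648/((-7*(-2 + 30 - 4*36 - 2*(-216))*(-26))) = 58648/((-7*(-2 + 30 - 144 + 432)*(-26))) = 58648/((-7*316*(-26))) = 58648/((-2212*(-26))) = 58648/57512 = 58648*(1/57512) = 7331/7189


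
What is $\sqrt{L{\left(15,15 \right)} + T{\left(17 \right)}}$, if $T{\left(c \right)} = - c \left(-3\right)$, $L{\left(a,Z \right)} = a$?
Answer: $\sqrt{66} \approx 8.124$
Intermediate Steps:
$T{\left(c \right)} = 3 c$
$\sqrt{L{\left(15,15 \right)} + T{\left(17 \right)}} = \sqrt{15 + 3 \cdot 17} = \sqrt{15 + 51} = \sqrt{66}$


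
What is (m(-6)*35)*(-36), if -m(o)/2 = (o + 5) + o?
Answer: -17640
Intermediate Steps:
m(o) = -10 - 4*o (m(o) = -2*((o + 5) + o) = -2*((5 + o) + o) = -2*(5 + 2*o) = -10 - 4*o)
(m(-6)*35)*(-36) = ((-10 - 4*(-6))*35)*(-36) = ((-10 + 24)*35)*(-36) = (14*35)*(-36) = 490*(-36) = -17640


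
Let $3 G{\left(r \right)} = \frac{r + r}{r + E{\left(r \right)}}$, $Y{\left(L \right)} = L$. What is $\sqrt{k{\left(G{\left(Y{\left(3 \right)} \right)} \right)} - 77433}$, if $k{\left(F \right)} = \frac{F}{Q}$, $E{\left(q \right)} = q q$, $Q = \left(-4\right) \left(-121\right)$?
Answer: $\frac{i \sqrt{1349192586}}{132} \approx 278.27 i$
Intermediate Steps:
$Q = 484$
$E{\left(q \right)} = q^{2}$
$G{\left(r \right)} = \frac{2 r}{3 \left(r + r^{2}\right)}$ ($G{\left(r \right)} = \frac{\left(r + r\right) \frac{1}{r + r^{2}}}{3} = \frac{2 r \frac{1}{r + r^{2}}}{3} = \frac{2 r}{3 \left(r + r^{2}\right)}$)
$k{\left(F \right)} = \frac{F}{484}$
$\sqrt{k{\left(G{\left(Y{\left(3 \right)} \right)} \right)} - 77433} = \sqrt{\frac{\frac{2}{3} \frac{1}{1 + 3}}{484} - 77433} = \sqrt{\frac{\frac{2}{3} \cdot \frac{1}{4}}{484} - 77433} = \sqrt{\frac{1}{484} \cdot \frac{1}{6} - 77433} = \sqrt{\frac{1}{2904} - 77433} = \sqrt{- \frac{224865431}{2904}} = \frac{i \sqrt{1349192586}}{132}$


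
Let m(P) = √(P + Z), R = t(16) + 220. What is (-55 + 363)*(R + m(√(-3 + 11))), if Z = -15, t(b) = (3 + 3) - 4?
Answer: 68376 + 308*√(-15 + 2*√2) ≈ 68376.0 + 1074.5*I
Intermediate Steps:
t(b) = 2 (t(b) = 6 - 4 = 2)
R = 222 (R = 2 + 220 = 222)
m(P) = √(-15 + P) (m(P) = √(P - 15) = √(-15 + P))
(-55 + 363)*(R + m(√(-3 + 11))) = (-55 + 363)*(222 + √(-15 + √(-3 + 11))) = 308*(222 + √(-15 + √8)) = 308*(222 + √(-15 + 2*√2)) = 68376 + 308*√(-15 + 2*√2)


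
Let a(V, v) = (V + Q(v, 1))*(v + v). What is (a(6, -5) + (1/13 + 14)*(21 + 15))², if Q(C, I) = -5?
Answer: 41705764/169 ≈ 2.4678e+5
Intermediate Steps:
a(V, v) = 2*v*(-5 + V) (a(V, v) = (V - 5)*(v + v) = (-5 + V)*(2*v) = 2*v*(-5 + V))
(a(6, -5) + (1/13 + 14)*(21 + 15))² = (2*(-5)*(-5 + 6) + (1/13 + 14)*(21 + 15))² = (2*(-5)*1 + (1/13 + 14)*36)² = (-10 + (183/13)*36)² = (-10 + 6588/13)² = (6458/13)² = 41705764/169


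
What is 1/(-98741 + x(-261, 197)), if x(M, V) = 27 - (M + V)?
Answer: -1/98650 ≈ -1.0137e-5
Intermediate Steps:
x(M, V) = 27 - M - V (x(M, V) = 27 + (-M - V) = 27 - M - V)
1/(-98741 + x(-261, 197)) = 1/(-98741 + (27 - 1*(-261) - 1*197)) = 1/(-98741 + (27 + 261 - 197)) = 1/(-98741 + 91) = 1/(-98650) = -1/98650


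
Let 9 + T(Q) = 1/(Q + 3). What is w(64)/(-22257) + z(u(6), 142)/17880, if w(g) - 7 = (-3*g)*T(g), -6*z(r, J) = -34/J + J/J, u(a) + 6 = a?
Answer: -49113461137/631024232040 ≈ -0.077831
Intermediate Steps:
T(Q) = -9 + 1/(3 + Q) (T(Q) = -9 + 1/(Q + 3) = -9 + 1/(3 + Q))
u(a) = -6 + a
z(r, J) = -⅙ + 17/(3*J) (z(r, J) = -(-34/J + J/J)/6 = -(-34/J + 1)/6 = -(1 - 34/J)/6 = -⅙ + 17/(3*J))
w(g) = 7 - 3*g*(-26 - 9*g)/(3 + g) (w(g) = 7 + (-3*g)*((-26 - 9*g)/(3 + g)) = 7 - 3*g*(-26 - 9*g)/(3 + g))
w(64)/(-22257) + z(u(6), 142)/17880 = ((21 + 27*64² + 85*64)/(3 + 64))/(-22257) + ((⅙)*(34 - 1*142)/142)/17880 = ((21 + 27*4096 + 5440)/67)*(-1/22257) + ((⅙)*(1/142)*(34 - 142))*(1/17880) = ((21 + 110592 + 5440)/67)*(-1/22257) + ((⅙)*(1/142)*(-108))*(1/17880) = ((1/67)*116053)*(-1/22257) - 9/71*1/17880 = (116053/67)*(-1/22257) - 3/423160 = -116053/1491219 - 3/423160 = -49113461137/631024232040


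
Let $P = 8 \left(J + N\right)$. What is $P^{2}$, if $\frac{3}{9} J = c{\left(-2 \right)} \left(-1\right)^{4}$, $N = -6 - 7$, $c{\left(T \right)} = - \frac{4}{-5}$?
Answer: $\frac{179776}{25} \approx 7191.0$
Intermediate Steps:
$c{\left(T \right)} = \frac{4}{5}$ ($c{\left(T \right)} = \left(-4\right) \left(- \frac{1}{5}\right) = \frac{4}{5}$)
$N = -13$ ($N = -6 - 7 = -13$)
$J = \frac{12}{5}$ ($J = 3 \frac{4 \left(-1\right)^{4}}{5} = 3 \cdot \frac{4}{5} \cdot 1 = 3 \cdot \frac{4}{5} = \frac{12}{5} \approx 2.4$)
$P = - \frac{424}{5}$ ($P = 8 \left(\frac{12}{5} - 13\right) = 8 \left(- \frac{53}{5}\right) = - \frac{424}{5} \approx -84.8$)
$P^{2} = \left(- \frac{424}{5}\right)^{2} = \frac{179776}{25}$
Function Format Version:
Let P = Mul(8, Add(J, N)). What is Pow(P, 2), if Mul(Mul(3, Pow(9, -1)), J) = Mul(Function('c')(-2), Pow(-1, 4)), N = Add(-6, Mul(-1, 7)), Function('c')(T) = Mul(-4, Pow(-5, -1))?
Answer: Rational(179776, 25) ≈ 7191.0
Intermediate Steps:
Function('c')(T) = Rational(4, 5) (Function('c')(T) = Mul(-4, Rational(-1, 5)) = Rational(4, 5))
N = -13 (N = Add(-6, -7) = -13)
J = Rational(12, 5) (J = Mul(3, Mul(Rational(4, 5), Pow(-1, 4))) = Mul(3, Mul(Rational(4, 5), 1)) = Mul(3, Rational(4, 5)) = Rational(12, 5) ≈ 2.4000)
P = Rational(-424, 5) (P = Mul(8, Add(Rational(12, 5), -13)) = Mul(8, Rational(-53, 5)) = Rational(-424, 5) ≈ -84.800)
Pow(P, 2) = Pow(Rational(-424, 5), 2) = Rational(179776, 25)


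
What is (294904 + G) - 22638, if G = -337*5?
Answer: 270581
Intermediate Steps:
G = -1685
(294904 + G) - 22638 = (294904 - 1685) - 22638 = 293219 - 22638 = 270581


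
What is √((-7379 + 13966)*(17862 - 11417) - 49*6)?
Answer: √42452921 ≈ 6515.6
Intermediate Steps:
√((-7379 + 13966)*(17862 - 11417) - 49*6) = √(6587*6445 - 294) = √(42453215 - 294) = √42452921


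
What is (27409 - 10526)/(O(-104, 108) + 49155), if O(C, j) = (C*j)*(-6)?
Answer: 16883/116547 ≈ 0.14486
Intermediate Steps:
O(C, j) = -6*C*j
(27409 - 10526)/(O(-104, 108) + 49155) = (27409 - 10526)/(-6*(-104)*108 + 49155) = 16883/(67392 + 49155) = 16883/116547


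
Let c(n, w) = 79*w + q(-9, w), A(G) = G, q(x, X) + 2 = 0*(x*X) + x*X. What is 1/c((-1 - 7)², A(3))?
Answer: 1/208 ≈ 0.0048077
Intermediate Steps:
q(x, X) = -2 + X*x (q(x, X) = -2 + (0*(x*X) + x*X) = -2 + (0*(X*x) + X*x) = -2 + (0 + X*x) = -2 + X*x)
c(n, w) = -2 + 70*w (c(n, w) = 79*w + (-2 + w*(-9)) = 79*w + (-2 - 9*w) = -2 + 70*w)
1/c((-1 - 7)², A(3)) = 1/(-2 + 70*3) = 1/(-2 + 210) = 1/208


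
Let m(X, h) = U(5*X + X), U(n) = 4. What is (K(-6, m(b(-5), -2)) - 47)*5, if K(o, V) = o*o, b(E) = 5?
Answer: -55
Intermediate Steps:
m(X, h) = 4
K(o, V) = o**2
(K(-6, m(b(-5), -2)) - 47)*5 = ((-6)**2 - 47)*5 = (36 - 47)*5 = -11*5 = -55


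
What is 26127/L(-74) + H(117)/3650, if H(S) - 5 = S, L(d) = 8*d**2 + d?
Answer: 16783183/26604850 ≈ 0.63083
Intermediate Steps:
L(d) = d + 8*d**2
H(S) = 5 + S
26127/L(-74) + H(117)/3650 = 26127/((-74*(1 + 8*(-74)))) + (5 + 117)/3650 = 26127/((-74*(1 - 592))) + 122*(1/3650) = 26127/((-74*(-591))) + 61/1825 = 26127/43734 + 61/1825 = 26127*(1/43734) + 61/1825 = 8709/14578 + 61/1825 = 16783183/26604850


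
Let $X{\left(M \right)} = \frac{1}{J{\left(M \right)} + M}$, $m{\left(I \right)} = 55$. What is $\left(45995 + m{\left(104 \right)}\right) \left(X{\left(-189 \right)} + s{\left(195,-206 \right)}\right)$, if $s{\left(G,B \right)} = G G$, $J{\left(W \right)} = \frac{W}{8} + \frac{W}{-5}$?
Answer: $\frac{4081699849750}{2331} \approx 1.7511 \cdot 10^{9}$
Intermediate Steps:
$J{\left(W \right)} = - \frac{3 W}{40}$ ($J{\left(W \right)} = W \frac{1}{8} + W \left(- \frac{1}{5}\right) = \frac{W}{8} - \frac{W}{5} = - \frac{3 W}{40}$)
$X{\left(M \right)} = \frac{40}{37 M}$ ($X{\left(M \right)} = \frac{1}{- \frac{3 M}{40} + M} = \frac{1}{\frac{37}{40} M} = \frac{40}{37 M}$)
$s{\left(G,B \right)} = G^{2}$
$\left(45995 + m{\left(104 \right)}\right) \left(X{\left(-189 \right)} + s{\left(195,-206 \right)}\right) = \left(45995 + 55\right) \left(\frac{40}{37 \left(-189\right)} + 195^{2}\right) = 46050 \left(\frac{40}{37} \left(- \frac{1}{189}\right) + 38025\right) = 46050 \left(- \frac{40}{6993} + 38025\right) = 46050 \cdot \frac{265908785}{6993} = \frac{4081699849750}{2331}$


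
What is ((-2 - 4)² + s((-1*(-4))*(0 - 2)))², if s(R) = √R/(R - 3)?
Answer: 156808/121 - 144*I*√2/11 ≈ 1295.9 - 18.513*I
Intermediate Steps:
s(R) = √R/(-3 + R)
((-2 - 4)² + s((-1*(-4))*(0 - 2)))² = ((-2 - 4)² + √((-1*(-4))*(0 - 2))/(-3 + (-1*(-4))*(0 - 2)))² = ((-6)² + √(4*(-2))/(-3 + 4*(-2)))² = (36 + √(-8)/(-3 - 8))² = (36 + (2*I*√2)/(-11))² = (36 + (2*I*√2)*(-1/11))² = (36 - 2*I*√2/11)²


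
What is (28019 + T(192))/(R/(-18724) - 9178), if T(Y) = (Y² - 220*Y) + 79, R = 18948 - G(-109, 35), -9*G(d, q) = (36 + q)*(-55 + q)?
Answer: -478627569/193351120 ≈ -2.4754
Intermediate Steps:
G(d, q) = -(-55 + q)*(36 + q)/9 (G(d, q) = -(36 + q)*(-55 + q)/9 = -(-55 + q)*(36 + q)/9)
R = 169112/9 (R = 18948 - (220 - ⅑*35² + (19/9)*35) = 18948 - (220 - ⅑*1225 + 665/9) = 18948 - (220 - 1225/9 + 665/9) = 18948 - 1*1420/9 = 18948 - 1420/9 = 169112/9 ≈ 18790.)
T(Y) = 79 + Y² - 220*Y
(28019 + T(192))/(R/(-18724) - 9178) = (28019 + (79 + 192² - 220*192))/((169112/9)/(-18724) - 9178) = (28019 + (79 + 36864 - 42240))/((169112/9)*(-1/18724) - 9178) = (28019 - 5297)/(-42278/42129 - 9178) = 22722/(-386702240/42129) = 22722*(-42129/386702240) = -478627569/193351120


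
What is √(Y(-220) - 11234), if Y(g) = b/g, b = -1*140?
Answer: I*√1359237/11 ≈ 105.99*I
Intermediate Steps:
b = -140
Y(g) = -140/g
√(Y(-220) - 11234) = √(-140/(-220) - 11234) = √(-140*(-1/220) - 11234) = √(7/11 - 11234) = √(-123567/11) = I*√1359237/11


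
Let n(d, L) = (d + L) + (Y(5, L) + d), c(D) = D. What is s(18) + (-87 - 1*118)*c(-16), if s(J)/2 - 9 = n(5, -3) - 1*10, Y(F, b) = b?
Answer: 3286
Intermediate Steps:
n(d, L) = 2*L + 2*d (n(d, L) = (d + L) + (L + d) = (L + d) + (L + d) = 2*L + 2*d)
s(J) = 6 (s(J) = 18 + 2*((2*(-3) + 2*5) - 1*10) = 18 + 2*((-6 + 10) - 10) = 18 + 2*(4 - 10) = 18 + 2*(-6) = 18 - 12 = 6)
s(18) + (-87 - 1*118)*c(-16) = 6 + (-87 - 1*118)*(-16) = 6 + (-87 - 118)*(-16) = 6 - 205*(-16) = 6 + 3280 = 3286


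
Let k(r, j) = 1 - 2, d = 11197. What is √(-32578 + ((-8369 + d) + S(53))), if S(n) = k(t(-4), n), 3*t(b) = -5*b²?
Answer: I*√29751 ≈ 172.48*I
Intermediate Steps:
t(b) = -5*b²/3 (t(b) = (-5*b²)/3 = -5*b²/3)
k(r, j) = -1
S(n) = -1
√(-32578 + ((-8369 + d) + S(53))) = √(-32578 + ((-8369 + 11197) - 1)) = √(-32578 + (2828 - 1)) = √(-32578 + 2827) = √(-29751) = I*√29751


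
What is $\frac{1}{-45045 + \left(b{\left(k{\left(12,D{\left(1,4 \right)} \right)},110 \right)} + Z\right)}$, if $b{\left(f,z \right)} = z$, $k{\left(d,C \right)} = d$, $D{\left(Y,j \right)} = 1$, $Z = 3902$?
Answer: $- \frac{1}{41033} \approx -2.4371 \cdot 10^{-5}$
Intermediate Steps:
$\frac{1}{-45045 + \left(b{\left(k{\left(12,D{\left(1,4 \right)} \right)},110 \right)} + Z\right)} = \frac{1}{-45045 + \left(110 + 3902\right)} = \frac{1}{-45045 + 4012} = \frac{1}{-41033} = - \frac{1}{41033}$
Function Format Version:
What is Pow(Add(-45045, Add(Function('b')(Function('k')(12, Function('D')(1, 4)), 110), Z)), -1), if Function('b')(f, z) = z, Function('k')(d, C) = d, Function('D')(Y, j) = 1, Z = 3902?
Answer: Rational(-1, 41033) ≈ -2.4371e-5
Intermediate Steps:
Pow(Add(-45045, Add(Function('b')(Function('k')(12, Function('D')(1, 4)), 110), Z)), -1) = Pow(Add(-45045, Add(110, 3902)), -1) = Pow(Add(-45045, 4012), -1) = Pow(-41033, -1) = Rational(-1, 41033)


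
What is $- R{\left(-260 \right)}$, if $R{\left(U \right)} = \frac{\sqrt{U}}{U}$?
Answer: $\frac{i \sqrt{65}}{130} \approx 0.062017 i$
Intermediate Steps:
$R{\left(U \right)} = \frac{1}{\sqrt{U}}$
$- R{\left(-260 \right)} = - \frac{1}{2 i \sqrt{65}} = - \frac{\left(-1\right) i \sqrt{65}}{130} = \frac{i \sqrt{65}}{130}$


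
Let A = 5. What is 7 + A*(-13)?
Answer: -58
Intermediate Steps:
7 + A*(-13) = 7 + 5*(-13) = 7 - 65 = -58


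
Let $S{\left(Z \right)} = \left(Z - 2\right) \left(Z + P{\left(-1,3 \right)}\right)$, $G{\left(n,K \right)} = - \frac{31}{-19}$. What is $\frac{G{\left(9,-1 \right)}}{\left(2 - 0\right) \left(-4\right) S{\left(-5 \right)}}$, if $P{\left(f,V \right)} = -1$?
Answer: $- \frac{31}{6384} \approx -0.0048559$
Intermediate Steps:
$G{\left(n,K \right)} = \frac{31}{19}$ ($G{\left(n,K \right)} = \left(-31\right) \left(- \frac{1}{19}\right) = \frac{31}{19}$)
$S{\left(Z \right)} = \left(-1 + Z\right) \left(-2 + Z\right)$ ($S{\left(Z \right)} = \left(Z - 2\right) \left(Z - 1\right) = \left(-2 + Z\right) \left(-1 + Z\right) = \left(-1 + Z\right) \left(-2 + Z\right)$)
$\frac{G{\left(9,-1 \right)}}{\left(2 - 0\right) \left(-4\right) S{\left(-5 \right)}} = \frac{31}{19 \left(2 - 0\right) \left(-4\right) \left(2 + \left(-5\right)^{2} - -15\right)} = \frac{31}{19 \left(2 + 0\right) \left(-4\right) \left(2 + 25 + 15\right)} = \frac{31}{19 \cdot 2 \left(-4\right) 42} = \frac{31}{19 \left(\left(-8\right) 42\right)} = \frac{31}{19 \left(-336\right)} = \frac{31}{19} \left(- \frac{1}{336}\right) = - \frac{31}{6384}$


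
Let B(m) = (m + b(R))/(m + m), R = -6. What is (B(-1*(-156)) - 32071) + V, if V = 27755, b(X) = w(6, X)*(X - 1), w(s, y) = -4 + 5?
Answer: -1346443/312 ≈ -4315.5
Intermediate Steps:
w(s, y) = 1
b(X) = -1 + X (b(X) = 1*(X - 1) = 1*(-1 + X) = -1 + X)
B(m) = (-7 + m)/(2*m) (B(m) = (m + (-1 - 6))/(m + m) = (m - 7)/((2*m)) = (-7 + m)*(1/(2*m)) = (-7 + m)/(2*m))
(B(-1*(-156)) - 32071) + V = ((-7 - 1*(-156))/(2*((-1*(-156)))) - 32071) + 27755 = ((1/2)*(-7 + 156)/156 - 32071) + 27755 = ((1/2)*(1/156)*149 - 32071) + 27755 = (149/312 - 32071) + 27755 = -10006003/312 + 27755 = -1346443/312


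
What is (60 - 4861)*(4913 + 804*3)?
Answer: -35167325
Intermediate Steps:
(60 - 4861)*(4913 + 804*3) = -4801*(4913 + 2412) = -4801*7325 = -35167325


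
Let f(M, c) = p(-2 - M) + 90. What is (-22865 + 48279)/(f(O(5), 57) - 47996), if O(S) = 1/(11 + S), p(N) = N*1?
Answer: -406624/766529 ≈ -0.53047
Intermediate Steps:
p(N) = N
f(M, c) = 88 - M (f(M, c) = (-2 - M) + 90 = 88 - M)
(-22865 + 48279)/(f(O(5), 57) - 47996) = (-22865 + 48279)/((88 - 1/(11 + 5)) - 47996) = 25414/((88 - 1/16) - 47996) = 25414/(1407/16 - 47996) = 25414/(-766529/16) = 25414*(-16/766529) = -406624/766529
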